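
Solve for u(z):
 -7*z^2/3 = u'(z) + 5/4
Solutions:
 u(z) = C1 - 7*z^3/9 - 5*z/4


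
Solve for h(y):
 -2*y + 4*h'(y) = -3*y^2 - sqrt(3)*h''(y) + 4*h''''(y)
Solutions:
 h(y) = C1 + C2*exp(-y*(3^(5/6)/(sqrt(144 - sqrt(3)) + 12)^(1/3) + 3^(2/3)*(sqrt(144 - sqrt(3)) + 12)^(1/3))/12)*sin(y*(-3^(1/6)*(sqrt(144 - sqrt(3)) + 12)^(1/3) + 3^(1/3)/(sqrt(144 - sqrt(3)) + 12)^(1/3))/4) + C3*exp(-y*(3^(5/6)/(sqrt(144 - sqrt(3)) + 12)^(1/3) + 3^(2/3)*(sqrt(144 - sqrt(3)) + 12)^(1/3))/12)*cos(y*(-3^(1/6)*(sqrt(144 - sqrt(3)) + 12)^(1/3) + 3^(1/3)/(sqrt(144 - sqrt(3)) + 12)^(1/3))/4) + C4*exp(y*(3^(5/6)/(sqrt(144 - sqrt(3)) + 12)^(1/3) + 3^(2/3)*(sqrt(144 - sqrt(3)) + 12)^(1/3))/6) - y^3/4 + y^2/4 + 3*sqrt(3)*y^2/16 - 9*y/32 - sqrt(3)*y/8


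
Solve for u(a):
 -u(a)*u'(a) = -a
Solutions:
 u(a) = -sqrt(C1 + a^2)
 u(a) = sqrt(C1 + a^2)


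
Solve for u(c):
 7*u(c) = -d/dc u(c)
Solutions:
 u(c) = C1*exp(-7*c)


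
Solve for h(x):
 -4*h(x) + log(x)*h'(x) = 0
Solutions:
 h(x) = C1*exp(4*li(x))


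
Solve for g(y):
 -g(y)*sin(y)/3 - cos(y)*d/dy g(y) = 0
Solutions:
 g(y) = C1*cos(y)^(1/3)


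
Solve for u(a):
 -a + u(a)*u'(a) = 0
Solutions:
 u(a) = -sqrt(C1 + a^2)
 u(a) = sqrt(C1 + a^2)


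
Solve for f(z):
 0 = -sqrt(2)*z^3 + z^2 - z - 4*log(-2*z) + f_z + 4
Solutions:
 f(z) = C1 + sqrt(2)*z^4/4 - z^3/3 + z^2/2 + 4*z*log(-z) + 4*z*(-2 + log(2))


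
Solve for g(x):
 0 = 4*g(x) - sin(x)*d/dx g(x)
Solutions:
 g(x) = C1*(cos(x)^2 - 2*cos(x) + 1)/(cos(x)^2 + 2*cos(x) + 1)


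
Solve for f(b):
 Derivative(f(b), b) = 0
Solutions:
 f(b) = C1


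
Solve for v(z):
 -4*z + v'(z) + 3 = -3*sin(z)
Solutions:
 v(z) = C1 + 2*z^2 - 3*z + 3*cos(z)


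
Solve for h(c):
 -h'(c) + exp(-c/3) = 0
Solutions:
 h(c) = C1 - 3*exp(-c/3)


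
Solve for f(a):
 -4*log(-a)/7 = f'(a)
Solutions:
 f(a) = C1 - 4*a*log(-a)/7 + 4*a/7


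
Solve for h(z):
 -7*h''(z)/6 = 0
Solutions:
 h(z) = C1 + C2*z


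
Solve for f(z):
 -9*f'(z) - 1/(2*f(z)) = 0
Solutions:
 f(z) = -sqrt(C1 - z)/3
 f(z) = sqrt(C1 - z)/3


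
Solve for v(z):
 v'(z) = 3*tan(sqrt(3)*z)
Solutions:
 v(z) = C1 - sqrt(3)*log(cos(sqrt(3)*z))


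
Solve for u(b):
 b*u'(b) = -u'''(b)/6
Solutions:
 u(b) = C1 + Integral(C2*airyai(-6^(1/3)*b) + C3*airybi(-6^(1/3)*b), b)


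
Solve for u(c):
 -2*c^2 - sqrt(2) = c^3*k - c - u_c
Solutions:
 u(c) = C1 + c^4*k/4 + 2*c^3/3 - c^2/2 + sqrt(2)*c


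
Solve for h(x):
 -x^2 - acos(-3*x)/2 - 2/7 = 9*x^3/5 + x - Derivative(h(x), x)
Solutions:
 h(x) = C1 + 9*x^4/20 + x^3/3 + x^2/2 + x*acos(-3*x)/2 + 2*x/7 + sqrt(1 - 9*x^2)/6


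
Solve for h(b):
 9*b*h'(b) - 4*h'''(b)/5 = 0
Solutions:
 h(b) = C1 + Integral(C2*airyai(90^(1/3)*b/2) + C3*airybi(90^(1/3)*b/2), b)


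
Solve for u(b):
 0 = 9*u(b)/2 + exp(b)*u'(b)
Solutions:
 u(b) = C1*exp(9*exp(-b)/2)


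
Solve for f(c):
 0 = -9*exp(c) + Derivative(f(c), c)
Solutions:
 f(c) = C1 + 9*exp(c)


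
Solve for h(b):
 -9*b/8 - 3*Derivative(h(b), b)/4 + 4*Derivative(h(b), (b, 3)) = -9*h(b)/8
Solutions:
 h(b) = C3*exp(-3*b/4) + b + (C1*sin(sqrt(15)*b/8) + C2*cos(sqrt(15)*b/8))*exp(3*b/8) + 2/3


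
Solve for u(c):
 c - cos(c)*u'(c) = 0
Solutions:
 u(c) = C1 + Integral(c/cos(c), c)


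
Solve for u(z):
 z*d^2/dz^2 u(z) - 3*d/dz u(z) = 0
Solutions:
 u(z) = C1 + C2*z^4


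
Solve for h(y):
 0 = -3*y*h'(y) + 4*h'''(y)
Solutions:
 h(y) = C1 + Integral(C2*airyai(6^(1/3)*y/2) + C3*airybi(6^(1/3)*y/2), y)


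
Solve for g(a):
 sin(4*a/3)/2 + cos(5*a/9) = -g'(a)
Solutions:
 g(a) = C1 - 9*sin(5*a/9)/5 + 3*cos(4*a/3)/8


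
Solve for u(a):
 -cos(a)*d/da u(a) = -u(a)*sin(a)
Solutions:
 u(a) = C1/cos(a)


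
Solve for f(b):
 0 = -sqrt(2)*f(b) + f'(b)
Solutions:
 f(b) = C1*exp(sqrt(2)*b)


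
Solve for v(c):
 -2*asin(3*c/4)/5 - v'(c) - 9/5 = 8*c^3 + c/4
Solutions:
 v(c) = C1 - 2*c^4 - c^2/8 - 2*c*asin(3*c/4)/5 - 9*c/5 - 2*sqrt(16 - 9*c^2)/15


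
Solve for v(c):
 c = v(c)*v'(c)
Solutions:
 v(c) = -sqrt(C1 + c^2)
 v(c) = sqrt(C1 + c^2)


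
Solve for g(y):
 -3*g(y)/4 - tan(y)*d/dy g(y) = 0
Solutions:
 g(y) = C1/sin(y)^(3/4)


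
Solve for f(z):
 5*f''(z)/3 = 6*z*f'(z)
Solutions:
 f(z) = C1 + C2*erfi(3*sqrt(5)*z/5)


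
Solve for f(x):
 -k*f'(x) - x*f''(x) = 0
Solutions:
 f(x) = C1 + x^(1 - re(k))*(C2*sin(log(x)*Abs(im(k))) + C3*cos(log(x)*im(k)))


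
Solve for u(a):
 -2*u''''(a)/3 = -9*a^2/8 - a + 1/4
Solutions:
 u(a) = C1 + C2*a + C3*a^2 + C4*a^3 + 3*a^6/640 + a^5/80 - a^4/64


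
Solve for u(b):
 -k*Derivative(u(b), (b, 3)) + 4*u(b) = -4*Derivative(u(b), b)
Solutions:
 u(b) = C1*exp(b*(6^(1/3)*(sqrt(3)*sqrt((27 - 16/k)/k^2) - 9/k)^(1/3)/6 - 2^(1/3)*3^(5/6)*I*(sqrt(3)*sqrt((27 - 16/k)/k^2) - 9/k)^(1/3)/6 - 8/(k*(-6^(1/3) + 2^(1/3)*3^(5/6)*I)*(sqrt(3)*sqrt((27 - 16/k)/k^2) - 9/k)^(1/3)))) + C2*exp(b*(6^(1/3)*(sqrt(3)*sqrt((27 - 16/k)/k^2) - 9/k)^(1/3)/6 + 2^(1/3)*3^(5/6)*I*(sqrt(3)*sqrt((27 - 16/k)/k^2) - 9/k)^(1/3)/6 + 8/(k*(6^(1/3) + 2^(1/3)*3^(5/6)*I)*(sqrt(3)*sqrt((27 - 16/k)/k^2) - 9/k)^(1/3)))) + C3*exp(-6^(1/3)*b*((sqrt(3)*sqrt((27 - 16/k)/k^2) - 9/k)^(1/3) + 2*6^(1/3)/(k*(sqrt(3)*sqrt((27 - 16/k)/k^2) - 9/k)^(1/3)))/3)


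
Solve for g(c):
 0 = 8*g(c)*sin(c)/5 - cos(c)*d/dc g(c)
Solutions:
 g(c) = C1/cos(c)^(8/5)


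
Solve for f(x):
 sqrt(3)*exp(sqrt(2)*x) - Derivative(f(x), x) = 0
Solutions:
 f(x) = C1 + sqrt(6)*exp(sqrt(2)*x)/2


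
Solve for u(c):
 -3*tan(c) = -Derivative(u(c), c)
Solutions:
 u(c) = C1 - 3*log(cos(c))


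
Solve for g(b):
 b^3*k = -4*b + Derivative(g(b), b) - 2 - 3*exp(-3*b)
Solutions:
 g(b) = C1 + b^4*k/4 + 2*b^2 + 2*b - exp(-3*b)


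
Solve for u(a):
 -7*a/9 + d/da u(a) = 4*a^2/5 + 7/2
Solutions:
 u(a) = C1 + 4*a^3/15 + 7*a^2/18 + 7*a/2


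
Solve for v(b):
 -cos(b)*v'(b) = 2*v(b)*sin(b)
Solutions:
 v(b) = C1*cos(b)^2


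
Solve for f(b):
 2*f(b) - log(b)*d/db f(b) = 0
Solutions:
 f(b) = C1*exp(2*li(b))


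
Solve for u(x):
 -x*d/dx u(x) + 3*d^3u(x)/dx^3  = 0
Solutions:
 u(x) = C1 + Integral(C2*airyai(3^(2/3)*x/3) + C3*airybi(3^(2/3)*x/3), x)


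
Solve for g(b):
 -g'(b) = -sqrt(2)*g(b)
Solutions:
 g(b) = C1*exp(sqrt(2)*b)


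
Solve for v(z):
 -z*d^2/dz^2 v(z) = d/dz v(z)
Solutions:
 v(z) = C1 + C2*log(z)


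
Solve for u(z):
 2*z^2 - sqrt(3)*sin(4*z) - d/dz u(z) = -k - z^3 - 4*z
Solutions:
 u(z) = C1 + k*z + z^4/4 + 2*z^3/3 + 2*z^2 + sqrt(3)*cos(4*z)/4


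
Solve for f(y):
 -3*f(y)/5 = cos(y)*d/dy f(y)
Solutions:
 f(y) = C1*(sin(y) - 1)^(3/10)/(sin(y) + 1)^(3/10)


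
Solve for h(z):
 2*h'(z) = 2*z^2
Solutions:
 h(z) = C1 + z^3/3


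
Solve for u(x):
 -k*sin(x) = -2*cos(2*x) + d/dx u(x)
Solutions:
 u(x) = C1 + k*cos(x) + sin(2*x)


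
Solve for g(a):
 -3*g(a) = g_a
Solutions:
 g(a) = C1*exp(-3*a)


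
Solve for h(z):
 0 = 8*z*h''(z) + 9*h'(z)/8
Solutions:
 h(z) = C1 + C2*z^(55/64)


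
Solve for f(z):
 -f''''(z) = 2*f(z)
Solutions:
 f(z) = (C1*sin(2^(3/4)*z/2) + C2*cos(2^(3/4)*z/2))*exp(-2^(3/4)*z/2) + (C3*sin(2^(3/4)*z/2) + C4*cos(2^(3/4)*z/2))*exp(2^(3/4)*z/2)


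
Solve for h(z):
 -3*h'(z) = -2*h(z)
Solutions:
 h(z) = C1*exp(2*z/3)


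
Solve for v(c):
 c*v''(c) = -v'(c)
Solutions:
 v(c) = C1 + C2*log(c)


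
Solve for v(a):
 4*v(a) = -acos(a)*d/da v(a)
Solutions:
 v(a) = C1*exp(-4*Integral(1/acos(a), a))


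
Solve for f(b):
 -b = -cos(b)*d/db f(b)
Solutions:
 f(b) = C1 + Integral(b/cos(b), b)


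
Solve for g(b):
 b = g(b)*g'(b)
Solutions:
 g(b) = -sqrt(C1 + b^2)
 g(b) = sqrt(C1 + b^2)


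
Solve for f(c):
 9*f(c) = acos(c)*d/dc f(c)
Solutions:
 f(c) = C1*exp(9*Integral(1/acos(c), c))


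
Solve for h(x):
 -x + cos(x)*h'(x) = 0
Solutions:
 h(x) = C1 + Integral(x/cos(x), x)


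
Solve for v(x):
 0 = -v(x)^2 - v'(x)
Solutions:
 v(x) = 1/(C1 + x)


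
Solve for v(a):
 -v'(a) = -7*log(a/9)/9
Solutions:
 v(a) = C1 + 7*a*log(a)/9 - 14*a*log(3)/9 - 7*a/9


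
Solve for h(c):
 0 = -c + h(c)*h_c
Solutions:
 h(c) = -sqrt(C1 + c^2)
 h(c) = sqrt(C1 + c^2)


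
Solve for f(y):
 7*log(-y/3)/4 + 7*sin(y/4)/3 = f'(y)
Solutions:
 f(y) = C1 + 7*y*log(-y)/4 - 7*y*log(3)/4 - 7*y/4 - 28*cos(y/4)/3


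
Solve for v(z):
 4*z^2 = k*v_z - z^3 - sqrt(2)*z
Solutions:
 v(z) = C1 + z^4/(4*k) + 4*z^3/(3*k) + sqrt(2)*z^2/(2*k)


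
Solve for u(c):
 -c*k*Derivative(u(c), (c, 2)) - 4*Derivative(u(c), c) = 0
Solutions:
 u(c) = C1 + c^(((re(k) - 4)*re(k) + im(k)^2)/(re(k)^2 + im(k)^2))*(C2*sin(4*log(c)*Abs(im(k))/(re(k)^2 + im(k)^2)) + C3*cos(4*log(c)*im(k)/(re(k)^2 + im(k)^2)))


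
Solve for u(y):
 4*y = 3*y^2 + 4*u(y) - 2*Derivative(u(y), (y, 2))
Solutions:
 u(y) = C1*exp(-sqrt(2)*y) + C2*exp(sqrt(2)*y) - 3*y^2/4 + y - 3/4


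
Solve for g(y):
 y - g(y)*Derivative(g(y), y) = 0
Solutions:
 g(y) = -sqrt(C1 + y^2)
 g(y) = sqrt(C1 + y^2)


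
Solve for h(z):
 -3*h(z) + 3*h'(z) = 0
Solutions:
 h(z) = C1*exp(z)


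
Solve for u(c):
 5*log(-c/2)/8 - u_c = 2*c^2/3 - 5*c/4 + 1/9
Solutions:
 u(c) = C1 - 2*c^3/9 + 5*c^2/8 + 5*c*log(-c)/8 + c*(-53 - 45*log(2))/72


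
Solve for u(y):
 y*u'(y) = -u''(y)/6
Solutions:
 u(y) = C1 + C2*erf(sqrt(3)*y)


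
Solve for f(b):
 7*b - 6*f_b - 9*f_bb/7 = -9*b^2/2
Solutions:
 f(b) = C1 + C2*exp(-14*b/3) + b^3/4 + 71*b^2/168 - 71*b/392


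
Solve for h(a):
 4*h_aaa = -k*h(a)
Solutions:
 h(a) = C1*exp(2^(1/3)*a*(-k)^(1/3)/2) + C2*exp(2^(1/3)*a*(-k)^(1/3)*(-1 + sqrt(3)*I)/4) + C3*exp(-2^(1/3)*a*(-k)^(1/3)*(1 + sqrt(3)*I)/4)


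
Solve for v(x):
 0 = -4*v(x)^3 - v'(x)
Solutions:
 v(x) = -sqrt(2)*sqrt(-1/(C1 - 4*x))/2
 v(x) = sqrt(2)*sqrt(-1/(C1 - 4*x))/2


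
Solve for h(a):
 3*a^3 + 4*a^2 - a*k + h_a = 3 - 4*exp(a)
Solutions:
 h(a) = C1 - 3*a^4/4 - 4*a^3/3 + a^2*k/2 + 3*a - 4*exp(a)


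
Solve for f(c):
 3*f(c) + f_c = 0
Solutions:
 f(c) = C1*exp(-3*c)


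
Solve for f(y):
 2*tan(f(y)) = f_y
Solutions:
 f(y) = pi - asin(C1*exp(2*y))
 f(y) = asin(C1*exp(2*y))


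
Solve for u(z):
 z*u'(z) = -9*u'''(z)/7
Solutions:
 u(z) = C1 + Integral(C2*airyai(-21^(1/3)*z/3) + C3*airybi(-21^(1/3)*z/3), z)


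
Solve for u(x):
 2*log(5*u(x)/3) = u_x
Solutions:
 Integral(1/(-log(_y) - log(5) + log(3)), (_y, u(x)))/2 = C1 - x


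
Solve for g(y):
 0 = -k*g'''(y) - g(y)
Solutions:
 g(y) = C1*exp(y*(-1/k)^(1/3)) + C2*exp(y*(-1/k)^(1/3)*(-1 + sqrt(3)*I)/2) + C3*exp(-y*(-1/k)^(1/3)*(1 + sqrt(3)*I)/2)


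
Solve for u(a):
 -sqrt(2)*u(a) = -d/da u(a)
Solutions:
 u(a) = C1*exp(sqrt(2)*a)


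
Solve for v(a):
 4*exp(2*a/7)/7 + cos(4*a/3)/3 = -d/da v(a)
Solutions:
 v(a) = C1 - 2*exp(2*a/7) - sin(4*a/3)/4


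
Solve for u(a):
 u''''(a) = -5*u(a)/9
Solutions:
 u(a) = (C1*sin(5^(1/4)*sqrt(6)*a/6) + C2*cos(5^(1/4)*sqrt(6)*a/6))*exp(-5^(1/4)*sqrt(6)*a/6) + (C3*sin(5^(1/4)*sqrt(6)*a/6) + C4*cos(5^(1/4)*sqrt(6)*a/6))*exp(5^(1/4)*sqrt(6)*a/6)


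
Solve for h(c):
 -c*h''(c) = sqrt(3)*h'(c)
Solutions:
 h(c) = C1 + C2*c^(1 - sqrt(3))


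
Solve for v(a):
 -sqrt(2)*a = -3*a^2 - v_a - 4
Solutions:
 v(a) = C1 - a^3 + sqrt(2)*a^2/2 - 4*a


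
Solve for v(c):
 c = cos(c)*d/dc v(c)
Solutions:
 v(c) = C1 + Integral(c/cos(c), c)


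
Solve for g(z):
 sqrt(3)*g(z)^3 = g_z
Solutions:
 g(z) = -sqrt(2)*sqrt(-1/(C1 + sqrt(3)*z))/2
 g(z) = sqrt(2)*sqrt(-1/(C1 + sqrt(3)*z))/2


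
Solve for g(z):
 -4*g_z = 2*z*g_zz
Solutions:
 g(z) = C1 + C2/z


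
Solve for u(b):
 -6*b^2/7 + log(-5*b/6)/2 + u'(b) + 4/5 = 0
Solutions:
 u(b) = C1 + 2*b^3/7 - b*log(-b)/2 + b*(-5*log(5) - 3 + 5*log(6))/10


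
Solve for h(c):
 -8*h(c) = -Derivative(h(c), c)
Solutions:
 h(c) = C1*exp(8*c)


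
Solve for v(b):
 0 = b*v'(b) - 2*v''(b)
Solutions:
 v(b) = C1 + C2*erfi(b/2)


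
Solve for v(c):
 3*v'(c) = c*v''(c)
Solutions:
 v(c) = C1 + C2*c^4


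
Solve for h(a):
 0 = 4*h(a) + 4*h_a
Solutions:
 h(a) = C1*exp(-a)


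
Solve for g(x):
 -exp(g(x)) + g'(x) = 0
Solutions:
 g(x) = log(-1/(C1 + x))


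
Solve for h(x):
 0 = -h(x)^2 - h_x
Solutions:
 h(x) = 1/(C1 + x)


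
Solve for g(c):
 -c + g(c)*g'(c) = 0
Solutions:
 g(c) = -sqrt(C1 + c^2)
 g(c) = sqrt(C1 + c^2)


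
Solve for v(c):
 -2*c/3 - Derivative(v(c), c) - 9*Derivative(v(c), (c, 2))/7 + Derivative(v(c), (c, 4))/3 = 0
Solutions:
 v(c) = C1 + C2*exp(-c*(6*3^(2/3)*98^(1/3)/(sqrt(133) + 49)^(1/3) + 84^(1/3)*(sqrt(133) + 49)^(1/3))/28)*sin(3^(1/6)*c*(-28^(1/3)*3^(2/3)*(sqrt(133) + 49)^(1/3) + 18*98^(1/3)/(sqrt(133) + 49)^(1/3))/28) + C3*exp(-c*(6*3^(2/3)*98^(1/3)/(sqrt(133) + 49)^(1/3) + 84^(1/3)*(sqrt(133) + 49)^(1/3))/28)*cos(3^(1/6)*c*(-28^(1/3)*3^(2/3)*(sqrt(133) + 49)^(1/3) + 18*98^(1/3)/(sqrt(133) + 49)^(1/3))/28) + C4*exp(c*(6*3^(2/3)*98^(1/3)/(sqrt(133) + 49)^(1/3) + 84^(1/3)*(sqrt(133) + 49)^(1/3))/14) - c^2/3 + 6*c/7


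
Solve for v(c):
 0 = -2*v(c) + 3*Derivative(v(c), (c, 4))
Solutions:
 v(c) = C1*exp(-2^(1/4)*3^(3/4)*c/3) + C2*exp(2^(1/4)*3^(3/4)*c/3) + C3*sin(2^(1/4)*3^(3/4)*c/3) + C4*cos(2^(1/4)*3^(3/4)*c/3)


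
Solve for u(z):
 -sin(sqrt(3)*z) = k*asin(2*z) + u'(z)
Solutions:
 u(z) = C1 - k*(z*asin(2*z) + sqrt(1 - 4*z^2)/2) + sqrt(3)*cos(sqrt(3)*z)/3


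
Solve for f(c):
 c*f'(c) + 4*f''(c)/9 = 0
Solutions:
 f(c) = C1 + C2*erf(3*sqrt(2)*c/4)


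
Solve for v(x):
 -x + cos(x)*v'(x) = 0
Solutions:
 v(x) = C1 + Integral(x/cos(x), x)


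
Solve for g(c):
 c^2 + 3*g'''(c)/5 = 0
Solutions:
 g(c) = C1 + C2*c + C3*c^2 - c^5/36


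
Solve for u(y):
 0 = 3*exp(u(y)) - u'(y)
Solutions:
 u(y) = log(-1/(C1 + 3*y))


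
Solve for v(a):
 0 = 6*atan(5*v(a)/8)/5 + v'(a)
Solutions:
 Integral(1/atan(5*_y/8), (_y, v(a))) = C1 - 6*a/5


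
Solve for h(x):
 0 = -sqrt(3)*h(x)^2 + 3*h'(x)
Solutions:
 h(x) = -3/(C1 + sqrt(3)*x)


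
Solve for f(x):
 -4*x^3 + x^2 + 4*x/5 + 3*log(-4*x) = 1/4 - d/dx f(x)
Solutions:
 f(x) = C1 + x^4 - x^3/3 - 2*x^2/5 - 3*x*log(-x) + x*(13/4 - 6*log(2))


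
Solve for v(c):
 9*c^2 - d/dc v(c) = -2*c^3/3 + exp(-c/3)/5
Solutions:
 v(c) = C1 + c^4/6 + 3*c^3 + 3*exp(-c/3)/5


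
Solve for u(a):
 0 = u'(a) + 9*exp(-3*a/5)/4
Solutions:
 u(a) = C1 + 15*exp(-3*a/5)/4


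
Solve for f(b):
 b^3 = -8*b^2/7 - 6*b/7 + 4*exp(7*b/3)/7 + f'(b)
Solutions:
 f(b) = C1 + b^4/4 + 8*b^3/21 + 3*b^2/7 - 12*exp(7*b/3)/49


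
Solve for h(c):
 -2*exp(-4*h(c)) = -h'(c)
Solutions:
 h(c) = log(-I*(C1 + 8*c)^(1/4))
 h(c) = log(I*(C1 + 8*c)^(1/4))
 h(c) = log(-(C1 + 8*c)^(1/4))
 h(c) = log(C1 + 8*c)/4


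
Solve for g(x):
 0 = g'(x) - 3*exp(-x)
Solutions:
 g(x) = C1 - 3*exp(-x)


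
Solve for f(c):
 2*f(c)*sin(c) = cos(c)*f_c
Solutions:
 f(c) = C1/cos(c)^2


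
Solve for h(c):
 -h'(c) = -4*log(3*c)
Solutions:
 h(c) = C1 + 4*c*log(c) - 4*c + c*log(81)


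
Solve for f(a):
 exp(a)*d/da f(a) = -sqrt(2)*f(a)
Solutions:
 f(a) = C1*exp(sqrt(2)*exp(-a))


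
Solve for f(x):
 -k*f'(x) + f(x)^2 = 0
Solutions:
 f(x) = -k/(C1*k + x)


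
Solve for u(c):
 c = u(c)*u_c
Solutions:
 u(c) = -sqrt(C1 + c^2)
 u(c) = sqrt(C1 + c^2)


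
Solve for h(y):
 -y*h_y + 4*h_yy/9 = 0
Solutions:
 h(y) = C1 + C2*erfi(3*sqrt(2)*y/4)


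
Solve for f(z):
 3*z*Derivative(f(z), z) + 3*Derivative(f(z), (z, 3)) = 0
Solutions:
 f(z) = C1 + Integral(C2*airyai(-z) + C3*airybi(-z), z)


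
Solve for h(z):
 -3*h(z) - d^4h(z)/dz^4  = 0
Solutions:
 h(z) = (C1*sin(sqrt(2)*3^(1/4)*z/2) + C2*cos(sqrt(2)*3^(1/4)*z/2))*exp(-sqrt(2)*3^(1/4)*z/2) + (C3*sin(sqrt(2)*3^(1/4)*z/2) + C4*cos(sqrt(2)*3^(1/4)*z/2))*exp(sqrt(2)*3^(1/4)*z/2)


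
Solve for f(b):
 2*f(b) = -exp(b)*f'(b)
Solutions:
 f(b) = C1*exp(2*exp(-b))


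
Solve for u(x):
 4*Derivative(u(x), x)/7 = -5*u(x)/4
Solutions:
 u(x) = C1*exp(-35*x/16)


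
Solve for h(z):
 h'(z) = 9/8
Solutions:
 h(z) = C1 + 9*z/8


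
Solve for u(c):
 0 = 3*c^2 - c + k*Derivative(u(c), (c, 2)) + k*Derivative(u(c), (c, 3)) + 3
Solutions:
 u(c) = C1 + C2*c + C3*exp(-c) - c^4/(4*k) + 7*c^3/(6*k) - 5*c^2/k


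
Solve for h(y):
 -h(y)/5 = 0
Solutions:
 h(y) = 0


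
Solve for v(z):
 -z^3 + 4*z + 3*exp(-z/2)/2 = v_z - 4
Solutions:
 v(z) = C1 - z^4/4 + 2*z^2 + 4*z - 3*exp(-z/2)


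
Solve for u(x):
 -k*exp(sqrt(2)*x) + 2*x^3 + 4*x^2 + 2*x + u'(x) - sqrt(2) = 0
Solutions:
 u(x) = C1 + sqrt(2)*k*exp(sqrt(2)*x)/2 - x^4/2 - 4*x^3/3 - x^2 + sqrt(2)*x


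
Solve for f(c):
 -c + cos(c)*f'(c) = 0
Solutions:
 f(c) = C1 + Integral(c/cos(c), c)


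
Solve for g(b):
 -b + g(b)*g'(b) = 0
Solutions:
 g(b) = -sqrt(C1 + b^2)
 g(b) = sqrt(C1 + b^2)


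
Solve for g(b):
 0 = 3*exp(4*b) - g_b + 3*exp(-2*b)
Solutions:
 g(b) = C1 + 3*exp(4*b)/4 - 3*exp(-2*b)/2


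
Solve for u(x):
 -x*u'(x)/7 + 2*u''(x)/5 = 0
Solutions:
 u(x) = C1 + C2*erfi(sqrt(35)*x/14)


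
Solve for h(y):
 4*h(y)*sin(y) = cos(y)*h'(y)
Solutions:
 h(y) = C1/cos(y)^4


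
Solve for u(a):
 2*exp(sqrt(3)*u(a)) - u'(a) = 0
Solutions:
 u(a) = sqrt(3)*(2*log(-1/(C1 + 2*a)) - log(3))/6


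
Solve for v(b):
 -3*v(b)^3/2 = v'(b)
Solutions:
 v(b) = -sqrt(-1/(C1 - 3*b))
 v(b) = sqrt(-1/(C1 - 3*b))


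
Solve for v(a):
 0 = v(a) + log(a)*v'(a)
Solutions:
 v(a) = C1*exp(-li(a))


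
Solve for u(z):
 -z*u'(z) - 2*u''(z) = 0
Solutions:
 u(z) = C1 + C2*erf(z/2)


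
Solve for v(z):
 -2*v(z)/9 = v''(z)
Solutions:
 v(z) = C1*sin(sqrt(2)*z/3) + C2*cos(sqrt(2)*z/3)


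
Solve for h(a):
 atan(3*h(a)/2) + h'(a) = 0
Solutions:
 Integral(1/atan(3*_y/2), (_y, h(a))) = C1 - a


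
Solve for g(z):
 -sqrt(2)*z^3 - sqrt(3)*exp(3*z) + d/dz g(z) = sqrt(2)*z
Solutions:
 g(z) = C1 + sqrt(2)*z^4/4 + sqrt(2)*z^2/2 + sqrt(3)*exp(3*z)/3


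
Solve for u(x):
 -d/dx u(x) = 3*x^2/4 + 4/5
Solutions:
 u(x) = C1 - x^3/4 - 4*x/5


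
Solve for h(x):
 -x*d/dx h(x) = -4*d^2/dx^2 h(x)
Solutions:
 h(x) = C1 + C2*erfi(sqrt(2)*x/4)


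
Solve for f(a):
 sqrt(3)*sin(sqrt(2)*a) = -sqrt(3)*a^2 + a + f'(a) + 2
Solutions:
 f(a) = C1 + sqrt(3)*a^3/3 - a^2/2 - 2*a - sqrt(6)*cos(sqrt(2)*a)/2


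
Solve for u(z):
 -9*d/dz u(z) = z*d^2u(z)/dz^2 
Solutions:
 u(z) = C1 + C2/z^8


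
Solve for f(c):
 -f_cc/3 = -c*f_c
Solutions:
 f(c) = C1 + C2*erfi(sqrt(6)*c/2)


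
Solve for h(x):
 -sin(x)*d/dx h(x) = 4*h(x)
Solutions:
 h(x) = C1*(cos(x)^2 + 2*cos(x) + 1)/(cos(x)^2 - 2*cos(x) + 1)


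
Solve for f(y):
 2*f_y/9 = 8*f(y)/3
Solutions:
 f(y) = C1*exp(12*y)


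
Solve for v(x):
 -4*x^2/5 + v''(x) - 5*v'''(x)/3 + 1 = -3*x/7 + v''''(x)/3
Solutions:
 v(x) = C1 + C2*x + C3*exp(x*(-5 + sqrt(37))/2) + C4*exp(-x*(5 + sqrt(37))/2) + x^4/15 + 47*x^3/126 + 514*x^2/315


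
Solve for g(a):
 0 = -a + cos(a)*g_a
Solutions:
 g(a) = C1 + Integral(a/cos(a), a)


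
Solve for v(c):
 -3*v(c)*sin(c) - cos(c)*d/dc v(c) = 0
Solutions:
 v(c) = C1*cos(c)^3


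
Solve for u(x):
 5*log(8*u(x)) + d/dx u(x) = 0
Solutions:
 Integral(1/(log(_y) + 3*log(2)), (_y, u(x)))/5 = C1 - x


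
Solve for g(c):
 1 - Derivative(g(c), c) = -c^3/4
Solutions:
 g(c) = C1 + c^4/16 + c


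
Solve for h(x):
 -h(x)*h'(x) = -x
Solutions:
 h(x) = -sqrt(C1 + x^2)
 h(x) = sqrt(C1 + x^2)


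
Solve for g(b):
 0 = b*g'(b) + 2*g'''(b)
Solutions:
 g(b) = C1 + Integral(C2*airyai(-2^(2/3)*b/2) + C3*airybi(-2^(2/3)*b/2), b)


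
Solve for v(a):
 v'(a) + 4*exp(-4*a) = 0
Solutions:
 v(a) = C1 + exp(-4*a)


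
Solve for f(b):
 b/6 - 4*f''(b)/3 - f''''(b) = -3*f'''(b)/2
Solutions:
 f(b) = C1 + C2*b + b^3/48 + 9*b^2/128 + (C3*sin(sqrt(111)*b/12) + C4*cos(sqrt(111)*b/12))*exp(3*b/4)


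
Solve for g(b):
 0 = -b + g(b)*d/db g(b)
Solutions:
 g(b) = -sqrt(C1 + b^2)
 g(b) = sqrt(C1 + b^2)


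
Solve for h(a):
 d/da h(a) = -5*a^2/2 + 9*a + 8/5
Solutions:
 h(a) = C1 - 5*a^3/6 + 9*a^2/2 + 8*a/5


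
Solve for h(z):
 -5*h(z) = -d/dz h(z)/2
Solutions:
 h(z) = C1*exp(10*z)


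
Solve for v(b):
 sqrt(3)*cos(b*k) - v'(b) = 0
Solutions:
 v(b) = C1 + sqrt(3)*sin(b*k)/k


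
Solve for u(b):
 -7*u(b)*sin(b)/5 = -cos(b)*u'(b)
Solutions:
 u(b) = C1/cos(b)^(7/5)


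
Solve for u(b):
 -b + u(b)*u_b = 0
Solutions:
 u(b) = -sqrt(C1 + b^2)
 u(b) = sqrt(C1 + b^2)


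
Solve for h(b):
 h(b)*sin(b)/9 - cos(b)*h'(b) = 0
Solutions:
 h(b) = C1/cos(b)^(1/9)


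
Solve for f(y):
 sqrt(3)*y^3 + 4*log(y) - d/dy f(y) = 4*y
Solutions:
 f(y) = C1 + sqrt(3)*y^4/4 - 2*y^2 + 4*y*log(y) - 4*y


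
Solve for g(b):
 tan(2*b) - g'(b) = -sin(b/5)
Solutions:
 g(b) = C1 - log(cos(2*b))/2 - 5*cos(b/5)


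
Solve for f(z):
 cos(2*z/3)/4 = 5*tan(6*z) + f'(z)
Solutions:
 f(z) = C1 + 5*log(cos(6*z))/6 + 3*sin(2*z/3)/8


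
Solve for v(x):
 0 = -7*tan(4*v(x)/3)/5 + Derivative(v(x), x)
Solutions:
 v(x) = -3*asin(C1*exp(28*x/15))/4 + 3*pi/4
 v(x) = 3*asin(C1*exp(28*x/15))/4


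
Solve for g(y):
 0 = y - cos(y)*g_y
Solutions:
 g(y) = C1 + Integral(y/cos(y), y)


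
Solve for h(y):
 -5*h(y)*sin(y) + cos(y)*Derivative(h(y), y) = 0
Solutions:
 h(y) = C1/cos(y)^5


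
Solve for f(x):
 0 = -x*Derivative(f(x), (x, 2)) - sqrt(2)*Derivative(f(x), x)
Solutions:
 f(x) = C1 + C2*x^(1 - sqrt(2))


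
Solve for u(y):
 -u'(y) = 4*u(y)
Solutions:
 u(y) = C1*exp(-4*y)


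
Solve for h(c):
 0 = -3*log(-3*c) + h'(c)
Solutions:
 h(c) = C1 + 3*c*log(-c) + 3*c*(-1 + log(3))


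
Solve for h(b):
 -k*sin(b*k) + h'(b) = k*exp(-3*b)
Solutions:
 h(b) = C1 - k*exp(-3*b)/3 - cos(b*k)


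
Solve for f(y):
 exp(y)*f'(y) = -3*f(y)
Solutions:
 f(y) = C1*exp(3*exp(-y))


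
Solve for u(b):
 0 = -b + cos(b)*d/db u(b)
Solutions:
 u(b) = C1 + Integral(b/cos(b), b)


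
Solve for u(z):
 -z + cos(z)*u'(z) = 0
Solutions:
 u(z) = C1 + Integral(z/cos(z), z)


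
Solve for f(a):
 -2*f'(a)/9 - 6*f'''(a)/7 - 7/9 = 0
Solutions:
 f(a) = C1 + C2*sin(sqrt(21)*a/9) + C3*cos(sqrt(21)*a/9) - 7*a/2


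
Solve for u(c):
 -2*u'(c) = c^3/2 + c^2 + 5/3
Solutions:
 u(c) = C1 - c^4/16 - c^3/6 - 5*c/6


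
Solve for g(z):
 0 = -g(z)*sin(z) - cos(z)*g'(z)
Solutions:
 g(z) = C1*cos(z)


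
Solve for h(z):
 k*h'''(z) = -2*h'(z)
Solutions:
 h(z) = C1 + C2*exp(-sqrt(2)*z*sqrt(-1/k)) + C3*exp(sqrt(2)*z*sqrt(-1/k))


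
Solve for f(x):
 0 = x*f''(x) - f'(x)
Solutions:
 f(x) = C1 + C2*x^2


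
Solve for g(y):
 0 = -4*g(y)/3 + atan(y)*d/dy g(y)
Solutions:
 g(y) = C1*exp(4*Integral(1/atan(y), y)/3)


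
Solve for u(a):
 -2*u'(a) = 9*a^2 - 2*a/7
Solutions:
 u(a) = C1 - 3*a^3/2 + a^2/14


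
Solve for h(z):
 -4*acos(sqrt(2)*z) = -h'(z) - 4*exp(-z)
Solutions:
 h(z) = C1 + 4*z*acos(sqrt(2)*z) - 2*sqrt(2)*sqrt(1 - 2*z^2) + 4*exp(-z)


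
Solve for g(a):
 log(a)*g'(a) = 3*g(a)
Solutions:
 g(a) = C1*exp(3*li(a))


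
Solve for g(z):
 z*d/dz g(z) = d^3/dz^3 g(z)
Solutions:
 g(z) = C1 + Integral(C2*airyai(z) + C3*airybi(z), z)


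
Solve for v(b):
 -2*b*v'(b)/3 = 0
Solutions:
 v(b) = C1


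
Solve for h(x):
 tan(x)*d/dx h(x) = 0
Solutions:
 h(x) = C1


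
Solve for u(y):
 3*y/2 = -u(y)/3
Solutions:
 u(y) = -9*y/2


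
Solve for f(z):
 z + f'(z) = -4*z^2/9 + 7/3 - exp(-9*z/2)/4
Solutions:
 f(z) = C1 - 4*z^3/27 - z^2/2 + 7*z/3 + exp(-9*z/2)/18


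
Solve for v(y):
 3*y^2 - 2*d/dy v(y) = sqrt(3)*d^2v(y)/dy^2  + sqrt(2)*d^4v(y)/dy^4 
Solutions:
 v(y) = C1 + C2*exp(y*(-6^(5/6)/(3*sqrt(2) + sqrt(sqrt(6) + 18))^(1/3) + 6^(2/3)*(3*sqrt(2) + sqrt(sqrt(6) + 18))^(1/3))/12)*sin(y*(2^(5/6)*3^(1/3)/(3*sqrt(2) + sqrt(sqrt(6) + 18))^(1/3) + 2^(2/3)*3^(1/6)*(3*sqrt(2) + sqrt(sqrt(6) + 18))^(1/3))/4) + C3*exp(y*(-6^(5/6)/(3*sqrt(2) + sqrt(sqrt(6) + 18))^(1/3) + 6^(2/3)*(3*sqrt(2) + sqrt(sqrt(6) + 18))^(1/3))/12)*cos(y*(2^(5/6)*3^(1/3)/(3*sqrt(2) + sqrt(sqrt(6) + 18))^(1/3) + 2^(2/3)*3^(1/6)*(3*sqrt(2) + sqrt(sqrt(6) + 18))^(1/3))/4) + C4*exp(-y*(-6^(5/6)/(3*sqrt(2) + sqrt(sqrt(6) + 18))^(1/3) + 6^(2/3)*(3*sqrt(2) + sqrt(sqrt(6) + 18))^(1/3))/6) + y^3/2 - 3*sqrt(3)*y^2/4 + 9*y/4


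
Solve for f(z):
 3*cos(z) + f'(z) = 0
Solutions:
 f(z) = C1 - 3*sin(z)


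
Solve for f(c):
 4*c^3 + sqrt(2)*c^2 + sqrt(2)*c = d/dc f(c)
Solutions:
 f(c) = C1 + c^4 + sqrt(2)*c^3/3 + sqrt(2)*c^2/2


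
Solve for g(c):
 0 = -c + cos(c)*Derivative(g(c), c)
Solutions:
 g(c) = C1 + Integral(c/cos(c), c)


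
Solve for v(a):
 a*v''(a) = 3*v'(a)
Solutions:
 v(a) = C1 + C2*a^4


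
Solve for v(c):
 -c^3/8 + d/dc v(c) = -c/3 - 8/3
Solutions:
 v(c) = C1 + c^4/32 - c^2/6 - 8*c/3


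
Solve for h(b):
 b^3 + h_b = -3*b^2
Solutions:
 h(b) = C1 - b^4/4 - b^3


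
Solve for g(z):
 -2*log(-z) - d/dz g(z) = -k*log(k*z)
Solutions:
 g(z) = C1 + z*(k - 2)*log(-z) + z*(k*log(-k) - k + 2)


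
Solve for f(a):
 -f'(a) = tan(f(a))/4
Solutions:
 f(a) = pi - asin(C1*exp(-a/4))
 f(a) = asin(C1*exp(-a/4))


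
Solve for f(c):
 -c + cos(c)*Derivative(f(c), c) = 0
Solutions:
 f(c) = C1 + Integral(c/cos(c), c)


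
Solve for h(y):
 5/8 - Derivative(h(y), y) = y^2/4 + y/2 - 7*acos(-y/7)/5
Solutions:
 h(y) = C1 - y^3/12 - y^2/4 + 7*y*acos(-y/7)/5 + 5*y/8 + 7*sqrt(49 - y^2)/5


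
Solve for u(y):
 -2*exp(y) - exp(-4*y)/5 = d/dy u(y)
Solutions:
 u(y) = C1 - 2*exp(y) + exp(-4*y)/20


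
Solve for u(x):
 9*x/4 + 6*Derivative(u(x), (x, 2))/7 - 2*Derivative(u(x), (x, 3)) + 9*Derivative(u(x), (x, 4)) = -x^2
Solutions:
 u(x) = C1 + C2*x - 7*x^4/72 - 581*x^3/432 + 1225*x^2/432 + (C3*sin(sqrt(329)*x/63) + C4*cos(sqrt(329)*x/63))*exp(x/9)


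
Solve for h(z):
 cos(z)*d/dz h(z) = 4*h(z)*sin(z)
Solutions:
 h(z) = C1/cos(z)^4


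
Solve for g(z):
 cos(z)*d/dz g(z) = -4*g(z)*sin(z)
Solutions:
 g(z) = C1*cos(z)^4


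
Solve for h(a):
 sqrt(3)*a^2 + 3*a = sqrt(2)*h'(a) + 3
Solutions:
 h(a) = C1 + sqrt(6)*a^3/6 + 3*sqrt(2)*a^2/4 - 3*sqrt(2)*a/2


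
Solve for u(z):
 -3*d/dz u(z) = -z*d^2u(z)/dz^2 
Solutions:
 u(z) = C1 + C2*z^4


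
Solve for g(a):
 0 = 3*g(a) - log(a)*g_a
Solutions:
 g(a) = C1*exp(3*li(a))


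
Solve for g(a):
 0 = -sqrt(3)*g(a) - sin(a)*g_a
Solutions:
 g(a) = C1*(cos(a) + 1)^(sqrt(3)/2)/(cos(a) - 1)^(sqrt(3)/2)


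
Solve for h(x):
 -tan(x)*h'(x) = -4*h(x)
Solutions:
 h(x) = C1*sin(x)^4


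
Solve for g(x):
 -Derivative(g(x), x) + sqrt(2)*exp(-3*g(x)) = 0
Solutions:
 g(x) = log(C1 + 3*sqrt(2)*x)/3
 g(x) = log((-3^(1/3) - 3^(5/6)*I)*(C1 + sqrt(2)*x)^(1/3)/2)
 g(x) = log((-3^(1/3) + 3^(5/6)*I)*(C1 + sqrt(2)*x)^(1/3)/2)


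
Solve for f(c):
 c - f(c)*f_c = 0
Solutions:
 f(c) = -sqrt(C1 + c^2)
 f(c) = sqrt(C1 + c^2)


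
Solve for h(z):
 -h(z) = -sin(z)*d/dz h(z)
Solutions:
 h(z) = C1*sqrt(cos(z) - 1)/sqrt(cos(z) + 1)


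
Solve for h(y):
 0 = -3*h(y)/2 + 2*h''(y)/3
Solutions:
 h(y) = C1*exp(-3*y/2) + C2*exp(3*y/2)


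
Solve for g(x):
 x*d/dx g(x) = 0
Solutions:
 g(x) = C1


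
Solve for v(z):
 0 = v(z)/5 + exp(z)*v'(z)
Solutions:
 v(z) = C1*exp(exp(-z)/5)


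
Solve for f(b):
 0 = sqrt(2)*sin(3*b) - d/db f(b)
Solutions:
 f(b) = C1 - sqrt(2)*cos(3*b)/3


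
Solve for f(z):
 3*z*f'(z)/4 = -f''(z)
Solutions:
 f(z) = C1 + C2*erf(sqrt(6)*z/4)


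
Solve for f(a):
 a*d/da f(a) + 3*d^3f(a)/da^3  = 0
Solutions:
 f(a) = C1 + Integral(C2*airyai(-3^(2/3)*a/3) + C3*airybi(-3^(2/3)*a/3), a)


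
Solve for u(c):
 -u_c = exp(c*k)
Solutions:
 u(c) = C1 - exp(c*k)/k


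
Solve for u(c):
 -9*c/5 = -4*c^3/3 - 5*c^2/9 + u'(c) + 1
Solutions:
 u(c) = C1 + c^4/3 + 5*c^3/27 - 9*c^2/10 - c


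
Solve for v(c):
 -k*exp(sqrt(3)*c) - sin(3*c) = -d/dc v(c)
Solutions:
 v(c) = C1 + sqrt(3)*k*exp(sqrt(3)*c)/3 - cos(3*c)/3


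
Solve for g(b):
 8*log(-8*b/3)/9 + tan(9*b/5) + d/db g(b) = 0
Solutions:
 g(b) = C1 - 8*b*log(-b)/9 - 8*b*log(2)/3 + 8*b/9 + 8*b*log(3)/9 + 5*log(cos(9*b/5))/9


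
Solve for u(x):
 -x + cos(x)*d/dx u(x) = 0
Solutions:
 u(x) = C1 + Integral(x/cos(x), x)


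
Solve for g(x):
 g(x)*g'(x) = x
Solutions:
 g(x) = -sqrt(C1 + x^2)
 g(x) = sqrt(C1 + x^2)


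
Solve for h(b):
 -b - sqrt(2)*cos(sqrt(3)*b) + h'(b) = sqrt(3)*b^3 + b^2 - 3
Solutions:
 h(b) = C1 + sqrt(3)*b^4/4 + b^3/3 + b^2/2 - 3*b + sqrt(6)*sin(sqrt(3)*b)/3


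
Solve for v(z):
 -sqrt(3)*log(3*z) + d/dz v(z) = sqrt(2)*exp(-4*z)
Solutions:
 v(z) = C1 + sqrt(3)*z*log(z) + sqrt(3)*z*(-1 + log(3)) - sqrt(2)*exp(-4*z)/4


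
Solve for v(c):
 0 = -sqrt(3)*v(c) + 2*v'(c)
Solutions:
 v(c) = C1*exp(sqrt(3)*c/2)


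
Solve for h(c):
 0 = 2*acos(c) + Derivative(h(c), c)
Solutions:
 h(c) = C1 - 2*c*acos(c) + 2*sqrt(1 - c^2)


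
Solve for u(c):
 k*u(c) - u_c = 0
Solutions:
 u(c) = C1*exp(c*k)


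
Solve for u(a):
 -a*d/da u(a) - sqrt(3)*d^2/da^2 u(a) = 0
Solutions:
 u(a) = C1 + C2*erf(sqrt(2)*3^(3/4)*a/6)


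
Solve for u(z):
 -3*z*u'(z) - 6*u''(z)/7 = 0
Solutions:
 u(z) = C1 + C2*erf(sqrt(7)*z/2)


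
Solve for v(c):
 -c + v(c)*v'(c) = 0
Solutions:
 v(c) = -sqrt(C1 + c^2)
 v(c) = sqrt(C1 + c^2)


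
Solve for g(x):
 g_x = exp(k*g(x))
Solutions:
 g(x) = Piecewise((log(-1/(C1*k + k*x))/k, Ne(k, 0)), (nan, True))
 g(x) = Piecewise((C1 + x, Eq(k, 0)), (nan, True))


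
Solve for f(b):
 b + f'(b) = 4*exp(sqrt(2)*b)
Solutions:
 f(b) = C1 - b^2/2 + 2*sqrt(2)*exp(sqrt(2)*b)


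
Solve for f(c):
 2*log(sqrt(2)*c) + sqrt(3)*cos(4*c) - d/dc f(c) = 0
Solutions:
 f(c) = C1 + 2*c*log(c) - 2*c + c*log(2) + sqrt(3)*sin(4*c)/4


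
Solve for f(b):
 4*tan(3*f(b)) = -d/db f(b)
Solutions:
 f(b) = -asin(C1*exp(-12*b))/3 + pi/3
 f(b) = asin(C1*exp(-12*b))/3


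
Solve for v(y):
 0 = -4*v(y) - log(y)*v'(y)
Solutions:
 v(y) = C1*exp(-4*li(y))


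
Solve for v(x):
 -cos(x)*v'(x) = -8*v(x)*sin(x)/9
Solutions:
 v(x) = C1/cos(x)^(8/9)


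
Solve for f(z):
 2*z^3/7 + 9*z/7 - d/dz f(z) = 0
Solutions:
 f(z) = C1 + z^4/14 + 9*z^2/14


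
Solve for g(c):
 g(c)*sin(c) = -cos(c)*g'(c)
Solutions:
 g(c) = C1*cos(c)


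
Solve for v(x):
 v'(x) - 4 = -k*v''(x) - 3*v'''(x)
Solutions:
 v(x) = C1 + C2*exp(x*(-k + sqrt(k^2 - 12))/6) + C3*exp(-x*(k + sqrt(k^2 - 12))/6) + 4*x


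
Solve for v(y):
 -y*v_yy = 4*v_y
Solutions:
 v(y) = C1 + C2/y^3


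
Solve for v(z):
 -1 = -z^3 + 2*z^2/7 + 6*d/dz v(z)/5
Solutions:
 v(z) = C1 + 5*z^4/24 - 5*z^3/63 - 5*z/6


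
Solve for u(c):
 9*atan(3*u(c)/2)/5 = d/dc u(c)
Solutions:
 Integral(1/atan(3*_y/2), (_y, u(c))) = C1 + 9*c/5


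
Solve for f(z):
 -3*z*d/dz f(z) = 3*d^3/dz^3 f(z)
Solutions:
 f(z) = C1 + Integral(C2*airyai(-z) + C3*airybi(-z), z)


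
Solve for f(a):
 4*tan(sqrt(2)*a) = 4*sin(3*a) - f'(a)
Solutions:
 f(a) = C1 + 2*sqrt(2)*log(cos(sqrt(2)*a)) - 4*cos(3*a)/3


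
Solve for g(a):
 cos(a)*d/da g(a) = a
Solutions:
 g(a) = C1 + Integral(a/cos(a), a)


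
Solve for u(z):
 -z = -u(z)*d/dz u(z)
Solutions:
 u(z) = -sqrt(C1 + z^2)
 u(z) = sqrt(C1 + z^2)


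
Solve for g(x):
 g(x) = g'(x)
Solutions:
 g(x) = C1*exp(x)


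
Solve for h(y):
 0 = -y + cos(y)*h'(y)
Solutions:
 h(y) = C1 + Integral(y/cos(y), y)


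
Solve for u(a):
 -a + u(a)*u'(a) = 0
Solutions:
 u(a) = -sqrt(C1 + a^2)
 u(a) = sqrt(C1 + a^2)


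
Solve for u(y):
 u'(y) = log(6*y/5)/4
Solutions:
 u(y) = C1 + y*log(y)/4 - y*log(5)/4 - y/4 + y*log(6)/4


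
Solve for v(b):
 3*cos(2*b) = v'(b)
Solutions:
 v(b) = C1 + 3*sin(2*b)/2


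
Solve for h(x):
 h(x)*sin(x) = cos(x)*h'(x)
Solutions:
 h(x) = C1/cos(x)


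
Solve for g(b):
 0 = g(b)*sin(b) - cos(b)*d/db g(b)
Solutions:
 g(b) = C1/cos(b)


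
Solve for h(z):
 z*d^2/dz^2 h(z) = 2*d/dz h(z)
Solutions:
 h(z) = C1 + C2*z^3


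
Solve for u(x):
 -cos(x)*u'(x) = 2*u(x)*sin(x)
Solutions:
 u(x) = C1*cos(x)^2


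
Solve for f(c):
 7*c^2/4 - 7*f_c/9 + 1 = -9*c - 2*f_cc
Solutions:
 f(c) = C1 + C2*exp(7*c/18) + 3*c^3/4 + 81*c^2/7 + 2979*c/49


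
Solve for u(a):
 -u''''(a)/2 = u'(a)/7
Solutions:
 u(a) = C1 + C4*exp(-2^(1/3)*7^(2/3)*a/7) + (C2*sin(2^(1/3)*sqrt(3)*7^(2/3)*a/14) + C3*cos(2^(1/3)*sqrt(3)*7^(2/3)*a/14))*exp(2^(1/3)*7^(2/3)*a/14)


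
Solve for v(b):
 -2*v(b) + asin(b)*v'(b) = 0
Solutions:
 v(b) = C1*exp(2*Integral(1/asin(b), b))


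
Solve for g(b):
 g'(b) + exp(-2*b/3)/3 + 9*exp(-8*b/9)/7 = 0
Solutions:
 g(b) = C1 + exp(-2*b/3)/2 + 81*exp(-8*b/9)/56


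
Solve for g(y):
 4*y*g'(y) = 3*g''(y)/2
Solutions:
 g(y) = C1 + C2*erfi(2*sqrt(3)*y/3)


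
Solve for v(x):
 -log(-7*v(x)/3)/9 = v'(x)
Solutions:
 9*Integral(1/(log(-_y) - log(3) + log(7)), (_y, v(x))) = C1 - x


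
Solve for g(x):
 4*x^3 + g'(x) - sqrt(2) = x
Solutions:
 g(x) = C1 - x^4 + x^2/2 + sqrt(2)*x


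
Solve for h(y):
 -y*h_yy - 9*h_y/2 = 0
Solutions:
 h(y) = C1 + C2/y^(7/2)


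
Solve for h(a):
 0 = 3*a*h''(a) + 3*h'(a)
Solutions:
 h(a) = C1 + C2*log(a)


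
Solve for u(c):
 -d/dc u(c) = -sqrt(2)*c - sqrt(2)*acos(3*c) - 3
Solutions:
 u(c) = C1 + sqrt(2)*c^2/2 + 3*c + sqrt(2)*(c*acos(3*c) - sqrt(1 - 9*c^2)/3)


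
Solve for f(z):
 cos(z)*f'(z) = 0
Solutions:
 f(z) = C1


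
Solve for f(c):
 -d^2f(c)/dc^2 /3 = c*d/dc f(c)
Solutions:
 f(c) = C1 + C2*erf(sqrt(6)*c/2)


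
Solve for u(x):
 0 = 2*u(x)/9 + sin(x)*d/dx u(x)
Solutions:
 u(x) = C1*(cos(x) + 1)^(1/9)/(cos(x) - 1)^(1/9)


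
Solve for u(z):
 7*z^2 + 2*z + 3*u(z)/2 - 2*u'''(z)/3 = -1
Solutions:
 u(z) = C3*exp(2^(1/3)*3^(2/3)*z/2) - 14*z^2/3 - 4*z/3 + (C1*sin(3*2^(1/3)*3^(1/6)*z/4) + C2*cos(3*2^(1/3)*3^(1/6)*z/4))*exp(-2^(1/3)*3^(2/3)*z/4) - 2/3


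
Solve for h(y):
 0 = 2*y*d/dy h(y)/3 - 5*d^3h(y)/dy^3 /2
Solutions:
 h(y) = C1 + Integral(C2*airyai(30^(2/3)*y/15) + C3*airybi(30^(2/3)*y/15), y)


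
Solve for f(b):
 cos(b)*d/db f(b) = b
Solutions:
 f(b) = C1 + Integral(b/cos(b), b)


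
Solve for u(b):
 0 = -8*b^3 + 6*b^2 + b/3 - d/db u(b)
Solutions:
 u(b) = C1 - 2*b^4 + 2*b^3 + b^2/6


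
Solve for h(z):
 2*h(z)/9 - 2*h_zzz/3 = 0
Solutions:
 h(z) = C3*exp(3^(2/3)*z/3) + (C1*sin(3^(1/6)*z/2) + C2*cos(3^(1/6)*z/2))*exp(-3^(2/3)*z/6)


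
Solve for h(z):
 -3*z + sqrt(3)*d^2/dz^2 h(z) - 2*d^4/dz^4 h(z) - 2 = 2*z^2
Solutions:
 h(z) = C1 + C2*z + C3*exp(-sqrt(2)*3^(1/4)*z/2) + C4*exp(sqrt(2)*3^(1/4)*z/2) + sqrt(3)*z^4/18 + sqrt(3)*z^3/6 + z^2*(sqrt(3) + 4)/3


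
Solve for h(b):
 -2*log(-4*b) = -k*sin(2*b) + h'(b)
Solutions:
 h(b) = C1 - 2*b*log(-b) - 4*b*log(2) + 2*b - k*cos(2*b)/2


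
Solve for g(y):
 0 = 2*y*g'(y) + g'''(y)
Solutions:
 g(y) = C1 + Integral(C2*airyai(-2^(1/3)*y) + C3*airybi(-2^(1/3)*y), y)


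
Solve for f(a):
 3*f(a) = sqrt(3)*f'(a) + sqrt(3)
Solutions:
 f(a) = C1*exp(sqrt(3)*a) + sqrt(3)/3


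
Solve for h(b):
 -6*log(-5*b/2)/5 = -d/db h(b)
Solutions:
 h(b) = C1 + 6*b*log(-b)/5 + 6*b*(-1 - log(2) + log(5))/5


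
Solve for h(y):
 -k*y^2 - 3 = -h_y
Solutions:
 h(y) = C1 + k*y^3/3 + 3*y


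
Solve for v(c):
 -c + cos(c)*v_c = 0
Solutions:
 v(c) = C1 + Integral(c/cos(c), c)


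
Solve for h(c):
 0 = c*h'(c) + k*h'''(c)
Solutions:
 h(c) = C1 + Integral(C2*airyai(c*(-1/k)^(1/3)) + C3*airybi(c*(-1/k)^(1/3)), c)


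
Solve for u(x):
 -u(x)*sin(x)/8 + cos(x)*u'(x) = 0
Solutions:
 u(x) = C1/cos(x)^(1/8)


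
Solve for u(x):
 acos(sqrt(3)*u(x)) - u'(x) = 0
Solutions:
 Integral(1/acos(sqrt(3)*_y), (_y, u(x))) = C1 + x


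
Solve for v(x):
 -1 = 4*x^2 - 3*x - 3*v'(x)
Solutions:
 v(x) = C1 + 4*x^3/9 - x^2/2 + x/3


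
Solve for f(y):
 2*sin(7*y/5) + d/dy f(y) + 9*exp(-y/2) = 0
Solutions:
 f(y) = C1 + 10*cos(7*y/5)/7 + 18*exp(-y/2)


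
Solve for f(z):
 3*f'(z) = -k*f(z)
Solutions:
 f(z) = C1*exp(-k*z/3)


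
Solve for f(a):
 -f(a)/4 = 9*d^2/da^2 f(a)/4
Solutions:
 f(a) = C1*sin(a/3) + C2*cos(a/3)


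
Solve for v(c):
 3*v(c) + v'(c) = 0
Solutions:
 v(c) = C1*exp(-3*c)


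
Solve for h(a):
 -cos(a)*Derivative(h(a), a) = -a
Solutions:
 h(a) = C1 + Integral(a/cos(a), a)


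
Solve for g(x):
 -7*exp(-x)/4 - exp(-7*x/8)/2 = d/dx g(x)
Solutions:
 g(x) = C1 + 7*exp(-x)/4 + 4*exp(-7*x/8)/7


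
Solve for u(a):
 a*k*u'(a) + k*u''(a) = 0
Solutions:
 u(a) = C1 + C2*erf(sqrt(2)*a/2)


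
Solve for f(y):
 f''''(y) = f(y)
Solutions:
 f(y) = C1*exp(-y) + C2*exp(y) + C3*sin(y) + C4*cos(y)


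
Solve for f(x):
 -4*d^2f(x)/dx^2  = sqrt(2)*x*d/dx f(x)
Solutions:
 f(x) = C1 + C2*erf(2^(3/4)*x/4)


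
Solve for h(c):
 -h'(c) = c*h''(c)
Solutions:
 h(c) = C1 + C2*log(c)


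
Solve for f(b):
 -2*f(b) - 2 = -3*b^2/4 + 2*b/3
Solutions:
 f(b) = 3*b^2/8 - b/3 - 1


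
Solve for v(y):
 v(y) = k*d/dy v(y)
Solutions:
 v(y) = C1*exp(y/k)


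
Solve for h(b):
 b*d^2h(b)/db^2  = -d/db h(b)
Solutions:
 h(b) = C1 + C2*log(b)


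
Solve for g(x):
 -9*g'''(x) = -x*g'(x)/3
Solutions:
 g(x) = C1 + Integral(C2*airyai(x/3) + C3*airybi(x/3), x)


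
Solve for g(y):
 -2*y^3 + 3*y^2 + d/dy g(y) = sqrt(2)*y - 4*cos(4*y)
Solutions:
 g(y) = C1 + y^4/2 - y^3 + sqrt(2)*y^2/2 - sin(4*y)


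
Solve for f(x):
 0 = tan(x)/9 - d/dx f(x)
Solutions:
 f(x) = C1 - log(cos(x))/9


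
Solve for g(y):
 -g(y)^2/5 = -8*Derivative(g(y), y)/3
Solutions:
 g(y) = -40/(C1 + 3*y)


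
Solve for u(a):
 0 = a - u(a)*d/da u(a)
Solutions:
 u(a) = -sqrt(C1 + a^2)
 u(a) = sqrt(C1 + a^2)


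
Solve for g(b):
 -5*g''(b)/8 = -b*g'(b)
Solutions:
 g(b) = C1 + C2*erfi(2*sqrt(5)*b/5)


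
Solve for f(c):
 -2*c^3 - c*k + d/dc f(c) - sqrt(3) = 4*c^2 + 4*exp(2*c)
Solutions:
 f(c) = C1 + c^4/2 + 4*c^3/3 + c^2*k/2 + sqrt(3)*c + 2*exp(2*c)


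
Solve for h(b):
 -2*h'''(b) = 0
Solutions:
 h(b) = C1 + C2*b + C3*b^2


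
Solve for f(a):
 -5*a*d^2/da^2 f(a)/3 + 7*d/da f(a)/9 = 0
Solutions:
 f(a) = C1 + C2*a^(22/15)


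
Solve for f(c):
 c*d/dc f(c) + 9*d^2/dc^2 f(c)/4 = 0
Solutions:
 f(c) = C1 + C2*erf(sqrt(2)*c/3)


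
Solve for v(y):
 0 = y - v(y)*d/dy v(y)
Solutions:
 v(y) = -sqrt(C1 + y^2)
 v(y) = sqrt(C1 + y^2)


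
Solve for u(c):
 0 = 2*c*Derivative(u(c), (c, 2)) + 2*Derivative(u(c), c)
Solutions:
 u(c) = C1 + C2*log(c)


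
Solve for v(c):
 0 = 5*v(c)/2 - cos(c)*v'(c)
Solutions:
 v(c) = C1*(sin(c) + 1)^(5/4)/(sin(c) - 1)^(5/4)


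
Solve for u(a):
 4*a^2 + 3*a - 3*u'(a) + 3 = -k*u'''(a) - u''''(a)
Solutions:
 u(a) = C1 + C2*exp(-a*(k^2/(k^3 + sqrt(-4*k^6 + (2*k^3 - 81)^2)/2 - 81/2)^(1/3) + k + (k^3 + sqrt(-4*k^6 + (2*k^3 - 81)^2)/2 - 81/2)^(1/3))/3) + C3*exp(a*(-4*k^2/((-1 + sqrt(3)*I)*(k^3 + sqrt(-4*k^6 + (2*k^3 - 81)^2)/2 - 81/2)^(1/3)) - 2*k + (k^3 + sqrt(-4*k^6 + (2*k^3 - 81)^2)/2 - 81/2)^(1/3) - sqrt(3)*I*(k^3 + sqrt(-4*k^6 + (2*k^3 - 81)^2)/2 - 81/2)^(1/3))/6) + C4*exp(a*(4*k^2/((1 + sqrt(3)*I)*(k^3 + sqrt(-4*k^6 + (2*k^3 - 81)^2)/2 - 81/2)^(1/3)) - 2*k + (k^3 + sqrt(-4*k^6 + (2*k^3 - 81)^2)/2 - 81/2)^(1/3) + sqrt(3)*I*(k^3 + sqrt(-4*k^6 + (2*k^3 - 81)^2)/2 - 81/2)^(1/3))/6) + 4*a^3/9 + a^2/2 + 8*a*k/9 + a


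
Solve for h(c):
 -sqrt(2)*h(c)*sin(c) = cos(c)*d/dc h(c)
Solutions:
 h(c) = C1*cos(c)^(sqrt(2))


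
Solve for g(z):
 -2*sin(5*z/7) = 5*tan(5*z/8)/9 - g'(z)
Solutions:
 g(z) = C1 - 8*log(cos(5*z/8))/9 - 14*cos(5*z/7)/5
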